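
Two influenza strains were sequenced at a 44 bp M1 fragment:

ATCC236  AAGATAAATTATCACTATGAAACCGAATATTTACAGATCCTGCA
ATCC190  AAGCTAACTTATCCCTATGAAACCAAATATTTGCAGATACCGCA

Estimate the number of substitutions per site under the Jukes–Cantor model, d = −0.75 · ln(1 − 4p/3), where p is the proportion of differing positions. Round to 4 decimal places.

0.1788

Differing sites — 4:A/C; 8:A/C; 14:A/C; 25:G/A; 33:A/G; 39:C/A; 41:T/C.
p = 7/44 = 0.159091.
d = −0.75 · ln(1 − (4/3)·0.159091) = −0.75 · ln(0.787879) = −0.75 · (-0.238411) = 0.1788.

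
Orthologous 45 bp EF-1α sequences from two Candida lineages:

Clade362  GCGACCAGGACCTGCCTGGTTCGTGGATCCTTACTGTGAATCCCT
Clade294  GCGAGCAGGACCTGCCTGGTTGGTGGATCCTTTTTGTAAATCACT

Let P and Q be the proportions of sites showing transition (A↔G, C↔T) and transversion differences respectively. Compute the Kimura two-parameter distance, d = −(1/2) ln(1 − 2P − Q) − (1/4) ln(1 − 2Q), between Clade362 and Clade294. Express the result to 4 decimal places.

0.1468

Differing sites — 5:C/G (Tv); 22:C/G (Tv); 33:A/T (Tv); 34:C/T (Ti); 38:G/A (Ti); 43:C/A (Tv).
Of the 6 differences, 2 transitions and 4 transversions over 45 sites: P = 2/45 = 0.044444, Q = 4/45 = 0.088889.
d = −0.5·ln(0.822223) − 0.25·ln(0.822222) = −0.5·(-0.195744) − 0.25·(-0.195745) = 0.1468.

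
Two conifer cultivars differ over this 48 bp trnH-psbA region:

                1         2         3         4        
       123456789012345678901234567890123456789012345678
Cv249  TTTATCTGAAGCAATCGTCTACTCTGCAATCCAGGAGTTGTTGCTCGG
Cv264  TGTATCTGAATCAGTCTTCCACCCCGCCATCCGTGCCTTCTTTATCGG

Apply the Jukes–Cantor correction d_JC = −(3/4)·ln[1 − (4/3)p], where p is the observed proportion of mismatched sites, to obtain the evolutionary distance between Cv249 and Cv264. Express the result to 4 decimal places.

Differing sites — 2:T/G; 11:G/T; 14:A/G; 17:G/T; 20:T/C; 23:T/C; 25:T/C; 28:A/C; 33:A/G; 34:G/T; 36:A/C; 37:G/C; 40:G/C; 43:G/T; 44:C/A.
p = 15/48 = 0.312500.
d = −0.75 · ln(1 − (4/3)·0.312500) = −0.75 · ln(0.583333) = −0.75 · (-0.538997) = 0.4042.

0.4042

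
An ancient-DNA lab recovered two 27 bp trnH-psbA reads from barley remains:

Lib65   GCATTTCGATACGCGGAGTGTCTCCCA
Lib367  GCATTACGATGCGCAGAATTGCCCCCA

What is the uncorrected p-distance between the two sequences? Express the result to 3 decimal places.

0.259

The sequences differ at positions 6 (T/A), 11 (A/G), 15 (G/A), 18 (G/A), 20 (G/T), 21 (T/G), 23 (T/C).
There are 7 differences over 27 sites, so p = 7/27 = 0.259.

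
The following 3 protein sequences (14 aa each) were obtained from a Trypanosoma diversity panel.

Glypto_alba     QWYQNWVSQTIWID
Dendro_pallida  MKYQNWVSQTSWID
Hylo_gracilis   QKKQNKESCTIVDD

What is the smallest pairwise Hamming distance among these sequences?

3

Pairwise Hamming distances:
  Glypto_alba vs Dendro_pallida: 3
  Glypto_alba vs Hylo_gracilis: 7
  Dendro_pallida vs Hylo_gracilis: 8
The smallest is 3, between Glypto_alba and Dendro_pallida.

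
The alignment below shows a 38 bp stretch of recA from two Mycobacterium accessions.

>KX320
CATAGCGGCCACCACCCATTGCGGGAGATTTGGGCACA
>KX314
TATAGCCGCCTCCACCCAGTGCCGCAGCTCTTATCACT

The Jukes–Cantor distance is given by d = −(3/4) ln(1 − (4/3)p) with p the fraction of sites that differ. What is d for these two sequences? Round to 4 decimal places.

Differing sites — 1:C/T; 7:G/C; 11:A/T; 19:T/G; 23:G/C; 25:G/C; 28:A/C; 30:T/C; 32:G/T; 33:G/A; 34:G/T; 38:A/T.
p = 12/38 = 0.315789.
d = −0.75 · ln(1 − (4/3)·0.315789) = −0.75 · ln(0.578948) = −0.75 · (-0.546543) = 0.4099.

0.4099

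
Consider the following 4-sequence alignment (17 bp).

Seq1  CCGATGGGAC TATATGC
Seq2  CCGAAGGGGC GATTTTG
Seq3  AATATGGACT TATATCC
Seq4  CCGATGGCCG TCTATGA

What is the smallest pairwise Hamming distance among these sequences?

5

Pairwise Hamming distances:
  Seq1 vs Seq2: 6
  Seq1 vs Seq3: 7
  Seq1 vs Seq4: 5
  Seq2 vs Seq3: 11
  Seq2 vs Seq4: 9
  Seq3 vs Seq4: 8
The smallest is 5, between Seq1 and Seq4.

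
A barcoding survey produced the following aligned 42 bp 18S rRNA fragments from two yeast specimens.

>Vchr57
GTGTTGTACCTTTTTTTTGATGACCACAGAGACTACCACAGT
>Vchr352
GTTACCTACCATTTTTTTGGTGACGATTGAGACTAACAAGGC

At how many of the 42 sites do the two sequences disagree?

13

The sequences differ at positions 3 (G/T), 4 (T/A), 5 (T/C), 6 (G/C), 11 (T/A), 20 (A/G), 25 (C/G), 27 (C/T), 28 (A/T), 36 (C/A), 39 (C/A), 40 (A/G), 42 (T/C).
That gives 13 mismatches out of 42 aligned sites, so the Hamming distance is 13.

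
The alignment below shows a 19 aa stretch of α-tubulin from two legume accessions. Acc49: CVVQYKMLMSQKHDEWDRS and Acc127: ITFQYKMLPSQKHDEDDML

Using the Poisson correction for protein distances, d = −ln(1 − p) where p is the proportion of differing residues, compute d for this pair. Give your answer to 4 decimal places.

0.4595

Differing sites — 1:C/I; 2:V/T; 3:V/F; 9:M/P; 16:W/D; 18:R/M; 19:S/L.
p = 7/19 = 0.368421.
d = −ln(1 − 0.368421) = −ln(0.631579) = 0.4595.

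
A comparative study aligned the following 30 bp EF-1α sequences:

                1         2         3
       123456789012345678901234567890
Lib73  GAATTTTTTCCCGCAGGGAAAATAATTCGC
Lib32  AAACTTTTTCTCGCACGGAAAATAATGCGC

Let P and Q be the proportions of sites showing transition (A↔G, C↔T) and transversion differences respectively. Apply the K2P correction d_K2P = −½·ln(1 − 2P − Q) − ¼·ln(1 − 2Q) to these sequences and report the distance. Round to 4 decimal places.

Mismatches occur at site 1 (G↔A, transition), site 4 (T↔C, transition), site 11 (C↔T, transition), site 16 (G↔C, transversion), site 27 (T↔G, transversion).
Of the 5 differences, 3 transitions and 2 transversions over 30 sites: P = 3/30 = 0.100000, Q = 2/30 = 0.066667.
d = −0.5·ln(0.733333) − 0.25·ln(0.866666) = −0.5·(-0.310155) − 0.25·(-0.143102) = 0.1909.

0.1909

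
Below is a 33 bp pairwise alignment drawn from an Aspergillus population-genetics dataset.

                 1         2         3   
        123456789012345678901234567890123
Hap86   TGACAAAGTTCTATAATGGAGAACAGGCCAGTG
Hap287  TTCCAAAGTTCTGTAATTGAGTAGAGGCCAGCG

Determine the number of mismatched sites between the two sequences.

7

Mismatches occur at site 2 (G→T), site 3 (A→C), site 13 (A→G), site 18 (G→T), site 22 (A→T), site 24 (C→G), site 32 (T→C).
That gives 7 mismatches out of 33 aligned sites, so the Hamming distance is 7.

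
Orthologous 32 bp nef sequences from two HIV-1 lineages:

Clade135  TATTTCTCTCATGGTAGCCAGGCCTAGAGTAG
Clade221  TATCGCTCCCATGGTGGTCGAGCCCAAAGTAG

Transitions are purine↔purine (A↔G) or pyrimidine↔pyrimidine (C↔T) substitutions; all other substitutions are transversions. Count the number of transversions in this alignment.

The sequences differ at positions 4 (T/C, transition), 5 (T/G, transversion), 9 (T/C, transition), 16 (A/G, transition), 18 (C/T, transition), 20 (A/G, transition), 21 (G/A, transition), 25 (T/C, transition), 27 (G/A, transition).
Of the 9 differences, 8 transitions and 1 transversion, so the answer is 1.

1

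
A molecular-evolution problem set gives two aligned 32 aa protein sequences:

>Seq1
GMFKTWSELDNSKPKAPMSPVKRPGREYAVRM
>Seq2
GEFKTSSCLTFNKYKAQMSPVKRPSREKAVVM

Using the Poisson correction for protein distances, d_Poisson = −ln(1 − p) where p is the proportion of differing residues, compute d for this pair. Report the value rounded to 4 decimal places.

Mismatches occur at site 2 (M↔E), site 6 (W↔S), site 8 (E↔C), site 10 (D↔T), site 11 (N↔F), site 12 (S↔N), site 14 (P↔Y), site 17 (P↔Q), site 25 (G↔S), site 28 (Y↔K), site 31 (R↔V).
p = 11/32 = 0.343750.
d = −ln(1 − 0.343750) = −ln(0.656250) = 0.4212.

0.4212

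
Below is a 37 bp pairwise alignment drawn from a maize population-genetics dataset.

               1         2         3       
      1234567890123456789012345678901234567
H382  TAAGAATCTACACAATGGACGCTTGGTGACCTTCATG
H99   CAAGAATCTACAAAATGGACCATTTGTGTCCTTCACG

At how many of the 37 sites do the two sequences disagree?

Differing sites — 1:T/C; 13:C/A; 21:G/C; 22:C/A; 25:G/T; 29:A/T; 36:T/C.
That gives 7 mismatches out of 37 aligned sites, so the Hamming distance is 7.

7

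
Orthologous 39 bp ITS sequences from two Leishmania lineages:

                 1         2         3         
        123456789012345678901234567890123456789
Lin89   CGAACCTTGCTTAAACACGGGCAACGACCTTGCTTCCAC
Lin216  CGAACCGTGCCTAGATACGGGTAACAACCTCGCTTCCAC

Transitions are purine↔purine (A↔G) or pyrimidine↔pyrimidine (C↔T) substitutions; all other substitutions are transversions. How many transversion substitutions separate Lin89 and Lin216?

Differing sites — 7:T/G (Tv); 11:T/C (Ti); 14:A/G (Ti); 16:C/T (Ti); 22:C/T (Ti); 26:G/A (Ti); 31:T/C (Ti).
Of the 7 differences, 6 transitions and 1 transversion, so the answer is 1.

1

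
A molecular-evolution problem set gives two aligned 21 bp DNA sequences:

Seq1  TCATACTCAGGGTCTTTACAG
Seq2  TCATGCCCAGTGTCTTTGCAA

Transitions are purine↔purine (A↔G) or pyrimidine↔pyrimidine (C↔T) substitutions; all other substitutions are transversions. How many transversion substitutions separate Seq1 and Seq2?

1

The sequences differ at positions 5 (A/G, transition), 7 (T/C, transition), 11 (G/T, transversion), 18 (A/G, transition), 21 (G/A, transition).
Of the 5 differences, 4 transitions and 1 transversion, so the answer is 1.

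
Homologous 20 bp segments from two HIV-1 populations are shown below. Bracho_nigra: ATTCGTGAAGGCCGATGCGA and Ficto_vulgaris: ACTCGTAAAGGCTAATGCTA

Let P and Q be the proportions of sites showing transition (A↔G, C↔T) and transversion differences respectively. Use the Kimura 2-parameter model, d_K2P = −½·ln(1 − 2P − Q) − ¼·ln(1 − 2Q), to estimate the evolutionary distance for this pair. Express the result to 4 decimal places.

0.3253

Differing sites — 2:T/C (Ti); 7:G/A (Ti); 13:C/T (Ti); 14:G/A (Ti); 19:G/T (Tv).
Of the 5 differences, 4 transitions and 1 transversion over 20 sites: P = 4/20 = 0.200000, Q = 1/20 = 0.050000.
d = −0.5·ln(0.550000) − 0.25·ln(0.900000) = −0.5·(-0.597837) − 0.25·(-0.105361) = 0.3253.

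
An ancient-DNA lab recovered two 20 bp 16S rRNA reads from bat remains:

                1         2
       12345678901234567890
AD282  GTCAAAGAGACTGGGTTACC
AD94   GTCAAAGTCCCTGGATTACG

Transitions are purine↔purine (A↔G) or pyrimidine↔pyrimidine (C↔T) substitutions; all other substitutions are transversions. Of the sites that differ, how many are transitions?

Differing sites — 8:A/T (Tv); 9:G/C (Tv); 10:A/C (Tv); 15:G/A (Ti); 20:C/G (Tv).
Of the 5 differences, 1 transition and 4 transversions, so the answer is 1.

1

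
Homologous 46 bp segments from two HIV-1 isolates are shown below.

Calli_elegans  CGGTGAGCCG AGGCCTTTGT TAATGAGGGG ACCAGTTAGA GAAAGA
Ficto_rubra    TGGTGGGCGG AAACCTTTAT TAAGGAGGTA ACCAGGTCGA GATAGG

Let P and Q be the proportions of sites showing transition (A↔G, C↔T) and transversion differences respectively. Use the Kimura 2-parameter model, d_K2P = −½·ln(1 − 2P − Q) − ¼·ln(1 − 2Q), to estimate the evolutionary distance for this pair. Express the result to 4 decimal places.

Differing sites — 1:C/T (Ti); 6:A/G (Ti); 9:C/G (Tv); 12:G/A (Ti); 13:G/A (Ti); 19:G/A (Ti); 24:T/G (Tv); 29:G/T (Tv); 30:G/A (Ti); 36:T/G (Tv); 38:A/C (Tv); 43:A/T (Tv); 46:A/G (Ti).
Of the 13 differences, 7 transitions and 6 transversions over 46 sites: P = 7/46 = 0.152174, Q = 6/46 = 0.130435.
d = −0.5·ln(0.565217) − 0.25·ln(0.739130) = −0.5·(-0.570546) − 0.25·(-0.302281) = 0.3608.

0.3608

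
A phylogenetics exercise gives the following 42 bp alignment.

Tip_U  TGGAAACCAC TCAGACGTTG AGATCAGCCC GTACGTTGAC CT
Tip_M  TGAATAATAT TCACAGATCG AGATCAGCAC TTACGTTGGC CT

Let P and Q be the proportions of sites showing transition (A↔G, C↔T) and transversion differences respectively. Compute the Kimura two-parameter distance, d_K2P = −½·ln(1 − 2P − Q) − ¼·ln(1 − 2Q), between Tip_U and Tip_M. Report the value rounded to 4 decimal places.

0.3639

Differing sites — 3:G/A (Ti); 5:A/T (Tv); 7:C/A (Tv); 8:C/T (Ti); 10:C/T (Ti); 14:G/C (Tv); 16:C/G (Tv); 17:G/A (Ti); 19:T/C (Ti); 29:C/A (Tv); 31:G/T (Tv); 39:A/G (Ti).
Of the 12 differences, 6 transitions and 6 transversions over 42 sites: P = 6/42 = 0.142857, Q = 6/42 = 0.142857.
d = −0.5·ln(0.571429) − 0.25·ln(0.714286) = −0.5·(-0.559615) − 0.25·(-0.336472) = 0.3639.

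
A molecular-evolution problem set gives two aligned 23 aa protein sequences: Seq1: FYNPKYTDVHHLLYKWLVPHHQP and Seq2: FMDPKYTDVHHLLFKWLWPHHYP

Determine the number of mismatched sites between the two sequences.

5

Differing sites — 2:Y/M; 3:N/D; 14:Y/F; 18:V/W; 22:Q/Y.
That gives 5 mismatches out of 23 aligned sites, so the Hamming distance is 5.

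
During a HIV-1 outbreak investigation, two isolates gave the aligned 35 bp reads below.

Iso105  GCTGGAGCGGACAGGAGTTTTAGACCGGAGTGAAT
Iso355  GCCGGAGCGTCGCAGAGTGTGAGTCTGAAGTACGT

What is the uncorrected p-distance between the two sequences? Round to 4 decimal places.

The sequences differ at positions 3 (T/C), 10 (G/T), 11 (A/C), 12 (C/G), 13 (A/C), 14 (G/A), 19 (T/G), 21 (T/G), 24 (A/T), 26 (C/T), 28 (G/A), 32 (G/A), 33 (A/C), 34 (A/G).
There are 14 differences over 35 sites, so p = 14/35 = 0.4000.

0.4000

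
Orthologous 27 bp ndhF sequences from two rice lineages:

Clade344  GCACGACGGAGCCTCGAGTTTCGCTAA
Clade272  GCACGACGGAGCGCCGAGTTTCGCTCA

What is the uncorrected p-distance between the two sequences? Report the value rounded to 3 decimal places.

Mismatches occur at site 13 (C→G), site 14 (T→C), site 26 (A→C).
There are 3 differences over 27 sites, so p = 3/27 = 0.111.

0.111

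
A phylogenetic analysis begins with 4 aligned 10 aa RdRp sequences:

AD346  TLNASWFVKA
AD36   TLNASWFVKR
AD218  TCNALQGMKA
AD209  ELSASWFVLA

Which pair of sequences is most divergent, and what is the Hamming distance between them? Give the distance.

8

Pairwise Hamming distances:
  AD346 vs AD36: 1
  AD346 vs AD218: 5
  AD346 vs AD209: 3
  AD36 vs AD218: 6
  AD36 vs AD209: 4
  AD218 vs AD209: 8
The largest is 8, between AD218 and AD209.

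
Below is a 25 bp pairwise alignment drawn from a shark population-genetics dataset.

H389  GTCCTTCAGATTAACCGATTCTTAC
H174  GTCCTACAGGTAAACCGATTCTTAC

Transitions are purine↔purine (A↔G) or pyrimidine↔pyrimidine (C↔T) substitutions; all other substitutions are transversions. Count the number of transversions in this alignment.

The sequences differ at positions 6 (T/A, transversion), 10 (A/G, transition), 12 (T/A, transversion).
Of the 3 differences, 1 transition and 2 transversions, so the answer is 2.

2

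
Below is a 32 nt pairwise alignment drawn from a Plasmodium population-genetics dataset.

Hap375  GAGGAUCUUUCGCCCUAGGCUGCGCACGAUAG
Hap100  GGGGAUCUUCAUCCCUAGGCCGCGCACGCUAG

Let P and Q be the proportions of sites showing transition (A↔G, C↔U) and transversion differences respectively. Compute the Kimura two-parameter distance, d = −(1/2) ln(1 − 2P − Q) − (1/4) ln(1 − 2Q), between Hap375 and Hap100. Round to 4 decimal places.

0.2170

Differing sites — 2:A/G (Ti); 10:U/C (Ti); 11:C/A (Tv); 12:G/U (Tv); 21:U/C (Ti); 29:A/C (Tv).
Of the 6 differences, 3 transitions and 3 transversions over 32 sites: P = 3/32 = 0.093750, Q = 3/32 = 0.093750.
d = −0.5·ln(0.718750) − 0.25·ln(0.812500) = −0.5·(-0.330242) − 0.25·(-0.207639) = 0.2170.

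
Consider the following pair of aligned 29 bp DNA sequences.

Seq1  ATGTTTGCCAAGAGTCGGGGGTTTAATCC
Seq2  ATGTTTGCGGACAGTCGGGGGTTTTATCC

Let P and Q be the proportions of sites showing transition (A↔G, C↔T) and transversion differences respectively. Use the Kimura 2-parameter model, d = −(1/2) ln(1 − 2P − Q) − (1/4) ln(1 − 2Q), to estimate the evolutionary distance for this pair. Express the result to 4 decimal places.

0.1526

Mismatches occur at site 9 (C/G, transversion), site 10 (A/G, transition), site 12 (G/C, transversion), site 25 (A/T, transversion).
Of the 4 differences, 1 transition and 3 transversions over 29 sites: P = 1/29 = 0.034483, Q = 3/29 = 0.103448.
d = −0.5·ln(0.827586) − 0.25·ln(0.793104) = −0.5·(-0.189242) − 0.25·(-0.231801) = 0.1526.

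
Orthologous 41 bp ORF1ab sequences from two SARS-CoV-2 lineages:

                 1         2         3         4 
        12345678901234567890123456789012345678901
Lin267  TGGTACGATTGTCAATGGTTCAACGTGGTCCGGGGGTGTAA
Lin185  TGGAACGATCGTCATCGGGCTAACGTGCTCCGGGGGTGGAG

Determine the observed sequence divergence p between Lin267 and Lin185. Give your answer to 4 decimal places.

0.2439

The sequences differ at positions 4 (T/A), 10 (T/C), 15 (A/T), 16 (T/C), 19 (T/G), 20 (T/C), 21 (C/T), 28 (G/C), 39 (T/G), 41 (A/G).
There are 10 differences over 41 sites, so p = 10/41 = 0.2439.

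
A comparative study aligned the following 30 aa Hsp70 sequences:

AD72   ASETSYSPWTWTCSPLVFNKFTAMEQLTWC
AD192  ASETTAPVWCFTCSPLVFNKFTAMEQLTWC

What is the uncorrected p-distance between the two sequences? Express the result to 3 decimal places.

0.200

Mismatches occur at site 5 (S/T), site 6 (Y/A), site 7 (S/P), site 8 (P/V), site 10 (T/C), site 11 (W/F).
There are 6 differences over 30 sites, so p = 6/30 = 0.200.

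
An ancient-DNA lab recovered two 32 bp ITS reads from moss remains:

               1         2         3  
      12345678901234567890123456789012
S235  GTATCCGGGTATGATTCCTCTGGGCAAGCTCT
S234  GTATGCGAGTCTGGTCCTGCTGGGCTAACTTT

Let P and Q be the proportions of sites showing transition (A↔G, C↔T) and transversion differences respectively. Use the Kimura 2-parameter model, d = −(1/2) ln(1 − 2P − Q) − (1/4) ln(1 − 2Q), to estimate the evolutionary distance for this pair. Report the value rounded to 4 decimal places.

0.4185

Mismatches occur at site 5 (C→G, transversion), site 8 (G→A, transition), site 11 (A→C, transversion), site 14 (A→G, transition), site 16 (T→C, transition), site 18 (C→T, transition), site 19 (T→G, transversion), site 26 (A→T, transversion), site 28 (G→A, transition), site 31 (C→T, transition).
Of the 10 differences, 6 transitions and 4 transversions over 32 sites: P = 6/32 = 0.187500, Q = 4/32 = 0.125000.
d = −0.5·ln(0.500000) − 0.25·ln(0.750000) = −0.5·(-0.693147) − 0.25·(-0.287682) = 0.4185.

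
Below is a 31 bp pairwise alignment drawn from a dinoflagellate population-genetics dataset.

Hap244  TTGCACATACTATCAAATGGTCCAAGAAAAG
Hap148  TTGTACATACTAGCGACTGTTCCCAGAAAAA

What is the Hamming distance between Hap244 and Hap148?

7

Differing sites — 4:C/T; 13:T/G; 15:A/G; 17:A/C; 20:G/T; 24:A/C; 31:G/A.
That gives 7 mismatches out of 31 aligned sites, so the Hamming distance is 7.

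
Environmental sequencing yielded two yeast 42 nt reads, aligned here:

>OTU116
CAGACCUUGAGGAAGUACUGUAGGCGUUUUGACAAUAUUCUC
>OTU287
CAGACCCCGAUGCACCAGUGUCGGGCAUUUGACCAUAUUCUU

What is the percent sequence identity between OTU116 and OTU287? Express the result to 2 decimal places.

69.05%

Differing sites — 7:U/C; 8:U/C; 11:G/U; 13:A/C; 15:G/C; 16:U/C; 18:C/G; 22:A/C; 25:C/G; 26:G/C; 27:U/A; 34:A/C; 42:C/U.
29 of the 42 sites match, so the percent identity is 29/42 × 100 = 69.05%.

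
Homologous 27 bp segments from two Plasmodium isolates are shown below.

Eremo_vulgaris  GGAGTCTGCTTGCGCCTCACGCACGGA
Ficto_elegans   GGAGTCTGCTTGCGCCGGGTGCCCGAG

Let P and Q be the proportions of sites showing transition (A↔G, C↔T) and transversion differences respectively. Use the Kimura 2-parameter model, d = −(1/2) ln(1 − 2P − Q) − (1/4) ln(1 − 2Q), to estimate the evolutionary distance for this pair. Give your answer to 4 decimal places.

Differing sites — 17:T/G (Tv); 18:C/G (Tv); 19:A/G (Ti); 20:C/T (Ti); 23:A/C (Tv); 26:G/A (Ti); 27:A/G (Ti).
Of the 7 differences, 4 transitions and 3 transversions over 27 sites: P = 4/27 = 0.148148, Q = 3/27 = 0.111111.
d = −0.5·ln(0.592593) − 0.25·ln(0.777778) = −0.5·(-0.523247) − 0.25·(-0.251314) = 0.3245.

0.3245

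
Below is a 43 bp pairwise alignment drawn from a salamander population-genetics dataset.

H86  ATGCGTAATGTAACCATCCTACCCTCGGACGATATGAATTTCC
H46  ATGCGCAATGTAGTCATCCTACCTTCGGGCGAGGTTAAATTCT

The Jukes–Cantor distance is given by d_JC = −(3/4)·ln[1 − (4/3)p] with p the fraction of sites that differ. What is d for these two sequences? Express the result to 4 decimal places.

The sequences differ at positions 6 (T/C), 13 (A/G), 14 (C/T), 24 (C/T), 29 (A/G), 33 (T/G), 34 (A/G), 36 (G/T), 39 (T/A), 43 (C/T).
p = 10/43 = 0.232558.
d = −0.75 · ln(1 − (4/3)·0.232558) = −0.75 · ln(0.689923) = −0.75 · (-0.371175) = 0.2784.

0.2784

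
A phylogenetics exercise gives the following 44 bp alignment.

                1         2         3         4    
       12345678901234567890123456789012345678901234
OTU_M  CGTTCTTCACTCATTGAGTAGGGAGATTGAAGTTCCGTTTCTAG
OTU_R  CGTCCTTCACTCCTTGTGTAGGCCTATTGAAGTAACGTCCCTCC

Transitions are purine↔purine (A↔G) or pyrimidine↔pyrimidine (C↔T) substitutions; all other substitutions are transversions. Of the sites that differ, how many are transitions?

3

Mismatches occur at site 4 (T→C, transition), site 13 (A→C, transversion), site 17 (A→T, transversion), site 23 (G→C, transversion), site 24 (A→C, transversion), site 25 (G→T, transversion), site 34 (T→A, transversion), site 35 (C→A, transversion), site 39 (T→C, transition), site 40 (T→C, transition), site 43 (A→C, transversion), site 44 (G→C, transversion).
Of the 12 differences, 3 transitions and 9 transversions, so the answer is 3.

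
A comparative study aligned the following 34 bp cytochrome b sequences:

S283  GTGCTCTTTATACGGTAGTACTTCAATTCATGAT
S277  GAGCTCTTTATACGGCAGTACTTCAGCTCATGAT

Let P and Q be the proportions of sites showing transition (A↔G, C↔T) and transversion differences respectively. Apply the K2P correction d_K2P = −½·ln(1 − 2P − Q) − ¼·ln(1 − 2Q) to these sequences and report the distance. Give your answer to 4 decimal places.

0.1304

The sequences differ at positions 2 (T/A, transversion), 16 (T/C, transition), 26 (A/G, transition), 27 (T/C, transition).
Of the 4 differences, 3 transitions and 1 transversion over 34 sites: P = 3/34 = 0.088235, Q = 1/34 = 0.029412.
d = −0.5·ln(0.794118) − 0.25·ln(0.941176) = −0.5·(-0.230523) − 0.25·(-0.060625) = 0.1304.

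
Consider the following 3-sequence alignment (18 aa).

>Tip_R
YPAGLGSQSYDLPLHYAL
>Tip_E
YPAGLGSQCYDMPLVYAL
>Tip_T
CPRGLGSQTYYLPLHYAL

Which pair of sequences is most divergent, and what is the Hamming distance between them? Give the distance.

6

Pairwise Hamming distances:
  Tip_R vs Tip_E: 3
  Tip_R vs Tip_T: 4
  Tip_E vs Tip_T: 6
The largest is 6, between Tip_E and Tip_T.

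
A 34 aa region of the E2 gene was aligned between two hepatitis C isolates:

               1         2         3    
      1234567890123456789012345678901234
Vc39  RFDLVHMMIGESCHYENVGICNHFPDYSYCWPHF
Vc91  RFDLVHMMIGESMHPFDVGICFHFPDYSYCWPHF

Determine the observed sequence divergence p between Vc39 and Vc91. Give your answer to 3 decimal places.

0.147

Mismatches occur at site 13 (C↔M), site 15 (Y↔P), site 16 (E↔F), site 17 (N↔D), site 22 (N↔F).
There are 5 differences over 34 sites, so p = 5/34 = 0.147.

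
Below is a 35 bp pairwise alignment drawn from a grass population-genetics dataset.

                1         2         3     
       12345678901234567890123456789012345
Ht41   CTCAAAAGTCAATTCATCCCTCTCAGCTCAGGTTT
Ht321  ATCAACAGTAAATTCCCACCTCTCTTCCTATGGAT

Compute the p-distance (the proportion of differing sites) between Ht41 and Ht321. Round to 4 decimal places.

Mismatches occur at site 1 (C↔A), site 6 (A↔C), site 10 (C↔A), site 16 (A↔C), site 17 (T↔C), site 18 (C↔A), site 25 (A↔T), site 26 (G↔T), site 28 (T↔C), site 29 (C↔T), site 31 (G↔T), site 33 (T↔G), site 34 (T↔A).
There are 13 differences over 35 sites, so p = 13/35 = 0.3714.

0.3714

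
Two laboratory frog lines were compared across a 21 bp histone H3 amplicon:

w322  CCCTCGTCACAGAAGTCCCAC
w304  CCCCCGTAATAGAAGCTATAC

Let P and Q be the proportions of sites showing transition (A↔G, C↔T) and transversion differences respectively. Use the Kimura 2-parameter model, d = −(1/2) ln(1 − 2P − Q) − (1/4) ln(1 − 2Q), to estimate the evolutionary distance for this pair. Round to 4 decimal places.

0.4765

Differing sites — 4:T/C (Ti); 8:C/A (Tv); 10:C/T (Ti); 16:T/C (Ti); 17:C/T (Ti); 18:C/A (Tv); 19:C/T (Ti).
Of the 7 differences, 5 transitions and 2 transversions over 21 sites: P = 5/21 = 0.238095, Q = 2/21 = 0.095238.
d = −0.5·ln(0.428572) − 0.25·ln(0.809524) = −0.5·(-0.847297) − 0.25·(-0.211309) = 0.4765.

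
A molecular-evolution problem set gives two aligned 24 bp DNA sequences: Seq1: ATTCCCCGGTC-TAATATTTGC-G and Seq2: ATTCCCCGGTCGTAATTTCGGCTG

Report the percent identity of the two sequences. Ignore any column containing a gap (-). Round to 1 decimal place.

86.4%

Excluding the 2 gap columns leaves 22 comparable sites.
Differing sites — 17:A/T; 19:T/C; 20:T/G.
19 of the 22 comparable sites match, so the percent identity is 19/22 × 100 = 86.4%.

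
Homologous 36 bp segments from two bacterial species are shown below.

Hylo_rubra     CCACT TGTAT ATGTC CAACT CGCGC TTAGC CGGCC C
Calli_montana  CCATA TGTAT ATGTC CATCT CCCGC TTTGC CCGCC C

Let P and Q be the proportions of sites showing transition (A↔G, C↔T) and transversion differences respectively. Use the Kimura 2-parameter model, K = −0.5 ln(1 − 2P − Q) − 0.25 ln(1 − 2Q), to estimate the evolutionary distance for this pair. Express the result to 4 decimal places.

Differing sites — 4:C/T (Ti); 5:T/A (Tv); 18:A/T (Tv); 22:G/C (Tv); 28:A/T (Tv); 32:G/C (Tv).
Of the 6 differences, 1 transition and 5 transversions over 36 sites: P = 1/36 = 0.027778, Q = 5/36 = 0.138889.
d = −0.5·ln(0.805555) − 0.25·ln(0.722222) = −0.5·(-0.216224) − 0.25·(-0.325423) = 0.1895.

0.1895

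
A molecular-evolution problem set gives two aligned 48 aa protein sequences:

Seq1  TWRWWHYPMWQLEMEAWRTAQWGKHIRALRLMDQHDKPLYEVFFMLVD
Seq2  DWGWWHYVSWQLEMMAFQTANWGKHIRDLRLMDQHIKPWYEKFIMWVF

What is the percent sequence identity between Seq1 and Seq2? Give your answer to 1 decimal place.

Differing sites — 1:T/D; 3:R/G; 8:P/V; 9:M/S; 15:E/M; 17:W/F; 18:R/Q; 21:Q/N; 28:A/D; 36:D/I; 39:L/W; 42:V/K; 44:F/I; 46:L/W; 48:D/F.
33 of the 48 sites match, so the percent identity is 33/48 × 100 = 68.8%.

68.8%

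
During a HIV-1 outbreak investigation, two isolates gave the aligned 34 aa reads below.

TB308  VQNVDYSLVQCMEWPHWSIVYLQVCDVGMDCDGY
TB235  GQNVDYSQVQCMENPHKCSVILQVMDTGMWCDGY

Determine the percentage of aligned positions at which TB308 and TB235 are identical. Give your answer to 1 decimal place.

Differing sites — 1:V/G; 8:L/Q; 14:W/N; 17:W/K; 18:S/C; 19:I/S; 21:Y/I; 25:C/M; 27:V/T; 30:D/W.
24 of the 34 sites match, so the percent identity is 24/34 × 100 = 70.6%.

70.6%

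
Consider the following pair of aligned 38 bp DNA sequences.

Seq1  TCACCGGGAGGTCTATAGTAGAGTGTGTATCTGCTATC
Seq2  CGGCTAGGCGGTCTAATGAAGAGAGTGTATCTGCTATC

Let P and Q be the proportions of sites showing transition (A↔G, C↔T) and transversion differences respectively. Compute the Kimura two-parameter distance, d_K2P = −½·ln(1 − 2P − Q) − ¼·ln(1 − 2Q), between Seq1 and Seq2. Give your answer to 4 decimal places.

0.3246

Mismatches occur at site 1 (T→C, transition), site 2 (C→G, transversion), site 3 (A→G, transition), site 5 (C→T, transition), site 6 (G→A, transition), site 9 (A→C, transversion), site 16 (T→A, transversion), site 17 (A→T, transversion), site 19 (T→A, transversion), site 24 (T→A, transversion).
Of the 10 differences, 4 transitions and 6 transversions over 38 sites: P = 4/38 = 0.105263, Q = 6/38 = 0.157895.
d = −0.5·ln(0.631579) − 0.25·ln(0.684210) = −0.5·(-0.459532) − 0.25·(-0.379490) = 0.3246.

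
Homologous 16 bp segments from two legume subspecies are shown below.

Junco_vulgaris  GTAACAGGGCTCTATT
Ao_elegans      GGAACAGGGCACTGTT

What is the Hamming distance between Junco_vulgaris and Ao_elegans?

3

Mismatches occur at site 2 (T↔G), site 11 (T↔A), site 14 (A↔G).
That gives 3 mismatches out of 16 aligned sites, so the Hamming distance is 3.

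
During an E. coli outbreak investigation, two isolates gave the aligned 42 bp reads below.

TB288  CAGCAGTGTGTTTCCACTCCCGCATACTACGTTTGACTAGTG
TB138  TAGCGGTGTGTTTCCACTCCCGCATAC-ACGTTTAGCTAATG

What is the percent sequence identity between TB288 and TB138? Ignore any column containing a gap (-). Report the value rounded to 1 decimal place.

Excluding the 1 gap column leaves 41 comparable sites.
The sequences differ at positions 1 (C/T), 5 (A/G), 35 (G/A), 36 (A/G), 40 (G/A).
36 of the 41 comparable sites match, so the percent identity is 36/41 × 100 = 87.8%.

87.8%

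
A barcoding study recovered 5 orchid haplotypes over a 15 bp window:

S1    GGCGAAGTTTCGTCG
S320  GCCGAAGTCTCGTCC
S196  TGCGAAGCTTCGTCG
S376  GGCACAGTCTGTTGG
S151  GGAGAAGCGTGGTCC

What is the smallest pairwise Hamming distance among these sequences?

Pairwise Hamming distances:
  S1 vs S320: 3
  S1 vs S196: 2
  S1 vs S376: 6
  S1 vs S151: 5
  S320 vs S196: 5
  S320 vs S376: 7
  S320 vs S151: 5
  S196 vs S376: 8
  S196 vs S151: 5
  S376 vs S151: 8
The smallest is 2, between S1 and S196.

2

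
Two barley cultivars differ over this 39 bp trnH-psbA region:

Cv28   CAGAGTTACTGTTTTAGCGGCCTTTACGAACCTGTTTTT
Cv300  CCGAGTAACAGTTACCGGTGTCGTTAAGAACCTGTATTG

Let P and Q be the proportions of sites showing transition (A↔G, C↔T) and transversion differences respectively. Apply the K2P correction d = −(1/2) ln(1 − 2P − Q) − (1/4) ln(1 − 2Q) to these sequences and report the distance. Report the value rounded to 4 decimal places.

Mismatches occur at site 2 (A↔C, transversion), site 7 (T↔A, transversion), site 10 (T↔A, transversion), site 14 (T↔A, transversion), site 15 (T↔C, transition), site 16 (A↔C, transversion), site 18 (C↔G, transversion), site 19 (G↔T, transversion), site 21 (C↔T, transition), site 23 (T↔G, transversion), site 27 (C↔A, transversion), site 36 (T↔A, transversion), site 39 (T↔G, transversion).
Of the 13 differences, 2 transitions and 11 transversions over 39 sites: P = 2/39 = 0.051282, Q = 11/39 = 0.282051.
d = −0.5·ln(0.615385) − 0.25·ln(0.435898) = −0.5·(-0.485507) − 0.25·(-0.830347) = 0.4503.

0.4503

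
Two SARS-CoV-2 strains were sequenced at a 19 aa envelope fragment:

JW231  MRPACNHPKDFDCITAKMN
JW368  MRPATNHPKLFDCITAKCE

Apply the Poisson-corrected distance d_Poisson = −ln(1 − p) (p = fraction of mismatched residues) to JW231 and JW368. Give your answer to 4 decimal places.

0.2364

The sequences differ at positions 5 (C/T), 10 (D/L), 18 (M/C), 19 (N/E).
p = 4/19 = 0.210526.
d = −ln(1 − 0.210526) = −ln(0.789474) = 0.2364.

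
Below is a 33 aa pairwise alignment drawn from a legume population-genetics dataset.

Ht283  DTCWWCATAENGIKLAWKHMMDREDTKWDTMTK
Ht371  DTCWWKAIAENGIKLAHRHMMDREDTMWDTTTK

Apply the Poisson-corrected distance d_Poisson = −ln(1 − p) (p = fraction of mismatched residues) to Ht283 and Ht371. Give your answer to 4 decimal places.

0.2007

Mismatches occur at site 6 (C→K), site 8 (T→I), site 17 (W→H), site 18 (K→R), site 27 (K→M), site 31 (M→T).
p = 6/33 = 0.181818.
d = −ln(1 − 0.181818) = −ln(0.818182) = 0.2007.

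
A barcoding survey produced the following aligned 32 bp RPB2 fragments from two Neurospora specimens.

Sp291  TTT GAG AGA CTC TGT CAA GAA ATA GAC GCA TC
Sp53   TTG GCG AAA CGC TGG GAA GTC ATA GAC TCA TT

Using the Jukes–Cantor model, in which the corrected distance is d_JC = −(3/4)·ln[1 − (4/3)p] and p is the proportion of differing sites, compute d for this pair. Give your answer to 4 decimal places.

The sequences differ at positions 3 (T/G), 5 (A/C), 8 (G/A), 11 (T/G), 15 (T/G), 16 (C/G), 20 (A/T), 21 (A/C), 28 (G/T), 32 (C/T).
p = 10/32 = 0.312500.
d = −0.75 · ln(1 − (4/3)·0.312500) = −0.75 · ln(0.583333) = −0.75 · (-0.538997) = 0.4042.

0.4042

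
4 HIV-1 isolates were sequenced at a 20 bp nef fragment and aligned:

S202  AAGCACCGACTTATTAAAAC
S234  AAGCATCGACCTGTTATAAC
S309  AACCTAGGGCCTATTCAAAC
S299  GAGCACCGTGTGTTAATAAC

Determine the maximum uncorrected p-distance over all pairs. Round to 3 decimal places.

0.650

Pairwise Hamming distances:
  S202 vs S234: 4
  S202 vs S309: 7
  S202 vs S299: 7
  S234 vs S309: 8
  S234 vs S299: 8
  S309 vs S299: 13
The largest is 13 mismatches, between S309 and S299; p = 13/20 = 0.650.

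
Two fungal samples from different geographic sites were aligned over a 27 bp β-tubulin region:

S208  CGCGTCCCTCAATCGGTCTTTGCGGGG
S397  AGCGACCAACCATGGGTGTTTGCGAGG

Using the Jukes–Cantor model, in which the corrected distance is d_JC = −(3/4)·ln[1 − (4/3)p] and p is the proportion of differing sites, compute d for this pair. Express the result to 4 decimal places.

0.3770

The sequences differ at positions 1 (C/A), 5 (T/A), 8 (C/A), 9 (T/A), 11 (A/C), 14 (C/G), 18 (C/G), 25 (G/A).
p = 8/27 = 0.296296.
d = −0.75 · ln(1 − (4/3)·0.296296) = −0.75 · ln(0.604939) = −0.75 · (-0.502628) = 0.3770.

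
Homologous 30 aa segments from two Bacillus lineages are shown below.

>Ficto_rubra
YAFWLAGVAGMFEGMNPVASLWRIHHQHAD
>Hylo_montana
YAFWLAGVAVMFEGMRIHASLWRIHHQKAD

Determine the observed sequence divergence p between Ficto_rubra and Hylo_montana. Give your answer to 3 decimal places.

0.167

The sequences differ at positions 10 (G/V), 16 (N/R), 17 (P/I), 18 (V/H), 28 (H/K).
There are 5 differences over 30 sites, so p = 5/30 = 0.167.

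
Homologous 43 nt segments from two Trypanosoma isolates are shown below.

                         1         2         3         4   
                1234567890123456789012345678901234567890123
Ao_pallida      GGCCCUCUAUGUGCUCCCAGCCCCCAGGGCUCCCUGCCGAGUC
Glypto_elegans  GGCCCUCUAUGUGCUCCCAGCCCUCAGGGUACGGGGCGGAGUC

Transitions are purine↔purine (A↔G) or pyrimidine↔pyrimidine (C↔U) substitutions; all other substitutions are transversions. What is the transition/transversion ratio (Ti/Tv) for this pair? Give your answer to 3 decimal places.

The sequences differ at positions 24 (C/U, transition), 30 (C/U, transition), 31 (U/A, transversion), 33 (C/G, transversion), 34 (C/G, transversion), 35 (U/G, transversion), 38 (C/G, transversion).
Of the 7 differences, 2 transitions and 5 transversions, so Ti/Tv = 2/5 = 0.400.

0.400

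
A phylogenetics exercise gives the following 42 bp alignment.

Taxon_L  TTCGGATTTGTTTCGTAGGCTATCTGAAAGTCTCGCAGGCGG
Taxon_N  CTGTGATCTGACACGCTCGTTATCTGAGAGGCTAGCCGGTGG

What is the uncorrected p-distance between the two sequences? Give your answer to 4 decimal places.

Differing sites — 1:T/C; 3:C/G; 4:G/T; 8:T/C; 11:T/A; 12:T/C; 13:T/A; 16:T/C; 17:A/T; 18:G/C; 20:C/T; 28:A/G; 31:T/G; 34:C/A; 37:A/C; 40:C/T.
There are 16 differences over 42 sites, so p = 16/42 = 0.3810.

0.3810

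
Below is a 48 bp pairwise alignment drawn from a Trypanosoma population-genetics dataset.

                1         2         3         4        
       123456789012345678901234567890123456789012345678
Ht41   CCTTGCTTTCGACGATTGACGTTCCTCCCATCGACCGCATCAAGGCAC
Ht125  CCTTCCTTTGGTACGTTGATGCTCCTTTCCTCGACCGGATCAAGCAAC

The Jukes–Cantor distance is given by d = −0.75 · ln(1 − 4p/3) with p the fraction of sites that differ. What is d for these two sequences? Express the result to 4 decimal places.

0.3694

Mismatches occur at site 5 (G↔C), site 10 (C↔G), site 12 (A↔T), site 13 (C↔A), site 14 (G↔C), site 15 (A↔G), site 20 (C↔T), site 22 (T↔C), site 27 (C↔T), site 28 (C↔T), site 30 (A↔C), site 38 (C↔G), site 45 (G↔C), site 46 (C↔A).
p = 14/48 = 0.291667.
d = −0.75 · ln(1 − (4/3)·0.291667) = −0.75 · ln(0.611111) = −0.75 · (-0.492477) = 0.3694.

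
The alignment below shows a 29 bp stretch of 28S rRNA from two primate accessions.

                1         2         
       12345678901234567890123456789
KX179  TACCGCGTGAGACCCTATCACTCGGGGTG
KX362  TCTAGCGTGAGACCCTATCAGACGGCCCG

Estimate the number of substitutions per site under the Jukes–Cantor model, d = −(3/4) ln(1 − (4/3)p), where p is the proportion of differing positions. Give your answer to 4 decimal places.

0.3439

The sequences differ at positions 2 (A/C), 3 (C/T), 4 (C/A), 21 (C/G), 22 (T/A), 26 (G/C), 27 (G/C), 28 (T/C).
p = 8/29 = 0.275862.
d = −0.75 · ln(1 − (4/3)·0.275862) = −0.75 · ln(0.632184) = −0.75 · (-0.458575) = 0.3439.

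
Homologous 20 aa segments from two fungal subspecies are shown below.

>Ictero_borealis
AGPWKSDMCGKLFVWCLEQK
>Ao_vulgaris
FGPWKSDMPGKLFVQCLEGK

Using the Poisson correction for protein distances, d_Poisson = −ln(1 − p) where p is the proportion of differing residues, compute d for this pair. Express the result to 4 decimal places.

0.2231

Mismatches occur at site 1 (A→F), site 9 (C→P), site 15 (W→Q), site 19 (Q→G).
p = 4/20 = 0.200000.
d = −ln(1 − 0.200000) = −ln(0.800000) = 0.2231.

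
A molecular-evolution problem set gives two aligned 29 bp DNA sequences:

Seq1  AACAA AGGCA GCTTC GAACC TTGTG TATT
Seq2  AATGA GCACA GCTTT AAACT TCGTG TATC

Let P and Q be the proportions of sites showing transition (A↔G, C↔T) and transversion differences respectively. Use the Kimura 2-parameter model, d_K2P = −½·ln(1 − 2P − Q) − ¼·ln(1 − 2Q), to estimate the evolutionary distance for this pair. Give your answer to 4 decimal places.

0.5502

Mismatches occur at site 3 (C↔T, transition), site 4 (A↔G, transition), site 6 (A↔G, transition), site 7 (G↔C, transversion), site 8 (G↔A, transition), site 15 (C↔T, transition), site 16 (G↔A, transition), site 20 (C↔T, transition), site 22 (T↔C, transition), site 29 (T↔C, transition).
Of the 10 differences, 9 transitions and 1 transversion over 29 sites: P = 9/29 = 0.310345, Q = 1/29 = 0.034483.
d = −0.5·ln(0.344827) − 0.25·ln(0.931034) = −0.5·(-1.064712) − 0.25·(-0.071459) = 0.5502.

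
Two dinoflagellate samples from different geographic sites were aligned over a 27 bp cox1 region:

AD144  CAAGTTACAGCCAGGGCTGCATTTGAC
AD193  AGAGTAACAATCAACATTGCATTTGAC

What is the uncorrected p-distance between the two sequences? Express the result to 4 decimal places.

Mismatches occur at site 1 (C/A), site 2 (A/G), site 6 (T/A), site 10 (G/A), site 11 (C/T), site 14 (G/A), site 15 (G/C), site 16 (G/A), site 17 (C/T).
There are 9 differences over 27 sites, so p = 9/27 = 0.3333.

0.3333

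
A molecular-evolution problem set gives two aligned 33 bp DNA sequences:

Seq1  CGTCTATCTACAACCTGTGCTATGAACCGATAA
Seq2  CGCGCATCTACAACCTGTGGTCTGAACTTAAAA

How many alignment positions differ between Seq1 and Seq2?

Differing sites — 3:T/C; 4:C/G; 5:T/C; 20:C/G; 22:A/C; 28:C/T; 29:G/T; 31:T/A.
That gives 8 mismatches out of 33 aligned sites, so the Hamming distance is 8.

8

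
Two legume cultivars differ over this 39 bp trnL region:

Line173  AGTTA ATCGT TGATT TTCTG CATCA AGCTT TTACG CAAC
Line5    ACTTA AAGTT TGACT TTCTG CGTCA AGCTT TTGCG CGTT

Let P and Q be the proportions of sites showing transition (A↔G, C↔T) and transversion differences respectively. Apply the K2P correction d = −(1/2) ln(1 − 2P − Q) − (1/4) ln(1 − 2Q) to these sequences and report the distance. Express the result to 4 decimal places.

Mismatches occur at site 2 (G→C, transversion), site 7 (T→A, transversion), site 8 (C→G, transversion), site 9 (G→T, transversion), site 14 (T→C, transition), site 22 (A→G, transition), site 33 (A→G, transition), site 37 (A→G, transition), site 38 (A→T, transversion), site 39 (C→T, transition).
Of the 10 differences, 5 transitions and 5 transversions over 39 sites: P = 5/39 = 0.128205, Q = 5/39 = 0.128205.
d = −0.5·ln(0.615385) − 0.25·ln(0.743590) = −0.5·(-0.485507) − 0.25·(-0.296265) = 0.3168.

0.3168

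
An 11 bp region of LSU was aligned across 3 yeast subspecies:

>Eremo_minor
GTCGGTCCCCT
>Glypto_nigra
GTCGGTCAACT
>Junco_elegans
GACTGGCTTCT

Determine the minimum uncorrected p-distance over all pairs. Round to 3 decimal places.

Pairwise Hamming distances:
  Eremo_minor vs Glypto_nigra: 2
  Eremo_minor vs Junco_elegans: 5
  Glypto_nigra vs Junco_elegans: 5
The smallest is 2 mismatches, between Eremo_minor and Glypto_nigra; p = 2/11 = 0.182.

0.182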